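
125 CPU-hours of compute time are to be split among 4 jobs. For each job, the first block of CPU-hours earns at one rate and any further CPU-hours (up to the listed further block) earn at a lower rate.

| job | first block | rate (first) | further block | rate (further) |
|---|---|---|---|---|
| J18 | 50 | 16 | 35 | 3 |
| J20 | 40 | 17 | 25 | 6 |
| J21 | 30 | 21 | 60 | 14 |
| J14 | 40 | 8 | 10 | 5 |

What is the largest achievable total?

2180

Rank every tier by rate: J21/tier1 21 > J20/tier1 17 > J18/tier1 16 > J21/tier2 14 > J14/tier1 8 > J20/tier2 6 > J14/tier2 5 > J18/tier2 3.
J21 tier1 at 21: fill all 30 ; 95 left.
Fill J20 tier1 block (40 at 17) ; 55 left.
Fill J18 tier1 block (50 at 16) ; 5 left.
J21/tier2: +5 of 60 at 14; pool empty.
Total = 21×30 + 17×40 + 16×50 + 14×5 = 2180.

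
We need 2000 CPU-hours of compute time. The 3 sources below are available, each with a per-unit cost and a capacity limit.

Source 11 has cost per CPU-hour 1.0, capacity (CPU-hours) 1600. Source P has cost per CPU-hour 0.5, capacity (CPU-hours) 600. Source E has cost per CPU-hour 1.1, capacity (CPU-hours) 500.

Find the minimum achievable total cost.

Cheapest first:
Source P (0.5): use full 600 — 1400 CPU-hours to go.
Source 11 at 1.0: take 1400 of its 1600 — requirement met.
Source E: unused.
Cost = 600×0.5 + 1400×1.0 = 1700.

1700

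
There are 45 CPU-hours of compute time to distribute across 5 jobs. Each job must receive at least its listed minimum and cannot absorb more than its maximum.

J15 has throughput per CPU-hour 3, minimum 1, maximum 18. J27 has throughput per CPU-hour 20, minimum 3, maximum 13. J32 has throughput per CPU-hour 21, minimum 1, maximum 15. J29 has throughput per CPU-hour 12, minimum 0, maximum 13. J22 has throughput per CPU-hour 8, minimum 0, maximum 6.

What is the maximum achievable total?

Meeting every minimum uses 1+3+1+0+0 = 5 CPU-hours, leaving 40.
Order the jobs by throughput per CPU-hour: J32 21 > J27 20 > J29 12 > J22 8 > J15 3.
J32: +14 to 15 (cap) → 26 left.
J27: +10 to 13 (cap) → 16 left.
J29: +13 to 13 (cap) → 3 left.
Only 3 left; J22 takes them to reach 3.
Total = 3×1 + 20×13 + 21×15 + 12×13 + 8×3 = 758.

758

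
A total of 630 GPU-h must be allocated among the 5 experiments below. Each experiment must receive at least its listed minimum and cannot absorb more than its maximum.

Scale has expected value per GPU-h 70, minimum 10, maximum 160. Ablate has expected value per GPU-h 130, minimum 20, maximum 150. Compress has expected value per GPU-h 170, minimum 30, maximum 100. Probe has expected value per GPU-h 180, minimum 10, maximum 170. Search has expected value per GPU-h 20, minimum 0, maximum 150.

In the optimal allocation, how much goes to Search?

50

Meeting every minimum uses 10+20+30+10+0 = 70 GPU-h, leaving 560.
Highest expected value per GPU-h first: Probe 180 > Compress 170 > Ablate 130 > Scale 70 > Search 20.
Probe: +160 to 170 (cap) ; 400 left.
Compress: +70 to 100 (cap) ; 330 left.
Ablate: +130 to 150 (cap) ; 200 left.
Scale takes 150 more to reach its cap of 160 ; 50 left.
Search: +50 (room for 150) → 50. Pool exhausted.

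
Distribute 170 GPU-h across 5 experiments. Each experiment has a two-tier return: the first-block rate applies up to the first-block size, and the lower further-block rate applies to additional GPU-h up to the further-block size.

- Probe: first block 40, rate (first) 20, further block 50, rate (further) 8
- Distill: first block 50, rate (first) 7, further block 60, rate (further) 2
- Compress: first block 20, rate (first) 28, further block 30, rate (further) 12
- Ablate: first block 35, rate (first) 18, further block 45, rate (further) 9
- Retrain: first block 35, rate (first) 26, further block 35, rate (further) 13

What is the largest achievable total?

3415

Order all 10 blocks by rate: Compress/first 28 > Retrain/first 26 > Probe/first 20 > Ablate/first 18 > Retrain/second 13 > Compress/second 12 > Ablate/second 9 > Probe/second 8 > Distill/first 7 > Distill/second 2.
Compress first at 28: fill all 20 — 150 left.
Retrain/first (26): +35 — 115 left.
Probe/first (20): +40 — 75 left.
Fill Ablate first block (35 at 18) — 40 left.
Retrain/second (13): +35 — 5 left.
Compress second at 12: only 5 left, fill 5.
Total = 28×20 + 26×35 + 20×40 + 18×35 + 13×35 + 12×5 = 3415.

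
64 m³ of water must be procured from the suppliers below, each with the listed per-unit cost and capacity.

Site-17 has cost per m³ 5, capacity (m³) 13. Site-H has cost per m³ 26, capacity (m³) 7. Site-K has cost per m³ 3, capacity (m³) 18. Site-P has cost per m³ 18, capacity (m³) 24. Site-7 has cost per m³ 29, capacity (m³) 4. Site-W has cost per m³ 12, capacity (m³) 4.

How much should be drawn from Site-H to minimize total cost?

Cheapest first:
Site-K at 3: take all 18 m³ — 46 still needed.
Site-17 (5): use full 13 — 33 m³ to go.
Site-W (12): use full 4 — 29 m³ to go.
Site-P (18): use full 24 — 5 m³ to go.
Take 5 from Site-H at 26 to finish.
Site-7: unused.

5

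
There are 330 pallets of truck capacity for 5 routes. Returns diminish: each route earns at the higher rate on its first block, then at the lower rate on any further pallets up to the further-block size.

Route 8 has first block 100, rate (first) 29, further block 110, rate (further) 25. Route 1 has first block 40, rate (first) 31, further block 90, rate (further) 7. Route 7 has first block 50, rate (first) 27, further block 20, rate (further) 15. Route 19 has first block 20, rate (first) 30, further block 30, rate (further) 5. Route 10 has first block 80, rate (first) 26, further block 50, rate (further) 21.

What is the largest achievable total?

9170

Order all 10 blocks by rate: Route 1/T1 31 > Route 19/T1 30 > Route 8/T1 29 > Route 7/T1 27 > Route 10/T1 26 > Route 8/T2 25 > Route 10/T2 21 > Route 7/T2 15 > Route 1/T2 7 > Route 19/T2 5.
Fill Route 1 T1 block (40 at 31) → 290 left.
Route 19 T1 at 30: fill all 20 → 270 left.
Route 8/T1 (29): +100 → 170 left.
Route 7 T1 at 27: fill all 50 → 120 left.
Route 10/T1 (26): +80 → 40 left.
Route 8/T2: +40 of 110 at 25; pool empty.
Total = 31×40 + 30×20 + 29×100 + 27×50 + 26×80 + 25×40 = 9170.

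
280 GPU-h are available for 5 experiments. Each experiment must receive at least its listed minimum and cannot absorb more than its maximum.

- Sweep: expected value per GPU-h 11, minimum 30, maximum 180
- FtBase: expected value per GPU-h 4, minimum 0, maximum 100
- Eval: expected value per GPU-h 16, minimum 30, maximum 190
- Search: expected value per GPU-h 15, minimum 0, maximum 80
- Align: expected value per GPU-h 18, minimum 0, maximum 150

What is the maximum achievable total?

Meeting every minimum uses 30+0+30+0+0 = 60 GPU-h, leaving 220.
Highest expected value per GPU-h first: Align 18 > Eval 16 > Search 15 > Sweep 11 > FtBase 4.
Align takes 150 more to reach its cap of 150 — 70 left.
Only 70 left; Eval takes them to reach 100.
Total = 11×30 + 16×100 + 18×150 = 4630.

4630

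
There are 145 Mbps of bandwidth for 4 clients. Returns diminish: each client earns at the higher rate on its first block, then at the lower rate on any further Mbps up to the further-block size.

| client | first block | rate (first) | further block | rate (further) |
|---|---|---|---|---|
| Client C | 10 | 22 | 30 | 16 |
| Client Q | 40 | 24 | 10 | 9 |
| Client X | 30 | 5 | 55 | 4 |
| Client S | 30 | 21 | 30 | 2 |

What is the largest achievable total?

2505

Rank every tier by rate: Client Q/tier1 24 > Client C/tier1 22 > Client S/tier1 21 > Client C/tier2 16 > Client Q/tier2 9 > Client X/tier1 5 > Client X/tier2 4 > Client S/tier2 2.
Client Q tier1 at 24: fill all 40 → 105 left.
Client C tier1 at 22: fill all 10 → 95 left.
Client S/tier1 (21): +30 → 65 left.
Client C tier2 at 16: fill all 30 → 35 left.
Client Q/tier2 (9): +10 → 25 left.
Client X tier1 at 5: only 25 left, fill 25.
Total = 24×40 + 22×10 + 21×30 + 16×30 + 9×10 + 5×25 = 2505.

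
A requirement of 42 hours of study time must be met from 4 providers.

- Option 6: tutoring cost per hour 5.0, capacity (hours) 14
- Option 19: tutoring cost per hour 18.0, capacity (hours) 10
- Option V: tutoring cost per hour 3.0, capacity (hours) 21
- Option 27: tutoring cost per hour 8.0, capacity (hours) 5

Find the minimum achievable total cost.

Use providers in increasing cost order.
Take 21 from Option V at 3.0 ; need 21 more.
Option 6 (5.0): use full 14 ; 7 hours to go.
Take 5 from Option 27 at 8.0 ; need 2 more.
Option 19 at 18.0: take 2 of its 10 ; requirement met.
Cost = 21×3.0 + 14×5.0 + 5×8.0 + 2×18.0 = 209.

209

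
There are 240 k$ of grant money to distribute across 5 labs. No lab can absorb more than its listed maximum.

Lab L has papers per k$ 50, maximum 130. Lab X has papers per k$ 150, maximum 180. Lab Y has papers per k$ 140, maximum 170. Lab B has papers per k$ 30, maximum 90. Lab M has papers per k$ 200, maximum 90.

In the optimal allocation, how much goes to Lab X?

Rank by papers per k$: Lab M 200 > Lab X 150 > Lab Y 140 > Lab L 50 > Lab B 30.
Lab M takes 90 to reach its cap of 90 ; 150 left.
Lab X: +150 (room for 180) → 150. Pool exhausted.

150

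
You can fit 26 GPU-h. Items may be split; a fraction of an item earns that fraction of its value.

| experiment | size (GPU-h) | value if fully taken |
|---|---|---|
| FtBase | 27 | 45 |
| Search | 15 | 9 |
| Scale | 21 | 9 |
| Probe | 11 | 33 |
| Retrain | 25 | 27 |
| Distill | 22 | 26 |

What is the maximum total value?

Sort by value density: Probe 33/11≈3, FtBase 45/27≈1.67, Distill 26/22≈1.18, Retrain 27/25≈1.08, Search 9/15≈0.6, Scale 9/21≈0.429.
Probe: take in full, 11 GPU-h for value 33 → 15 left.
Fill the last 15 GPU-h with part of FtBase: 15/27 of it earns 25.
Total value = 58.

58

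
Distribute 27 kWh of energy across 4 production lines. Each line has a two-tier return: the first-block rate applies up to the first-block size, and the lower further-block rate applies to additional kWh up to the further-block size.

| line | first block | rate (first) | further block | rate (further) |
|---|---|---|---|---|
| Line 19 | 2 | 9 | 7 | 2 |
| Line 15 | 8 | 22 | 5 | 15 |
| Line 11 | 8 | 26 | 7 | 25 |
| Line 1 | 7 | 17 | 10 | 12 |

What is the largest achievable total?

Treat each block as its own option and order by rate: Line 11/T1 26 > Line 11/T2 25 > Line 15/T1 22 > Line 1/T1 17 > Line 15/T2 15 > Line 1/T2 12 > Line 19/T1 9 > Line 19/T2 2.
Line 11/T1 (26): +8 — 19 left.
Fill Line 11 T2 block (7 at 25) — 12 left.
Line 15 T1 at 22: fill all 8 — 4 left.
Line 1 T1 at 17: only 4 left, fill 4.
Total = 26×8 + 25×7 + 22×8 + 17×4 = 627.

627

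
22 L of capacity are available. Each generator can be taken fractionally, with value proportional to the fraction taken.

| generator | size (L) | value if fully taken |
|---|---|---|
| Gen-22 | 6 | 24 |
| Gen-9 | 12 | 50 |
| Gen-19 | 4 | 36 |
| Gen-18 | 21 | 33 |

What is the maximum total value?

110

Rank by value-to-size ratio: Gen-19 36/4≈9, Gen-9 50/12≈4.17, Gen-22 24/6≈4, Gen-18 33/21≈1.57.
All 4 L of Gen-19 fit (value 36) — 18 remain.
Take all of Gen-9 (12 L, value 50) — 6 L left.
Take all of Gen-22 (6 L, value 24) — 0 L left.
Total value = 110.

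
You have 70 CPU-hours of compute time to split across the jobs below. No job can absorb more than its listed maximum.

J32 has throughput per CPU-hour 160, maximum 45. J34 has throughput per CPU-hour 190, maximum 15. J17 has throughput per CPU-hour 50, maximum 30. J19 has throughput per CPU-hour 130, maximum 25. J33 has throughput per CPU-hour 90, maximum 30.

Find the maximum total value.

Order the jobs by throughput per CPU-hour: J34 190 > J32 160 > J19 130 > J33 90 > J17 50.
Give J34 15 to hit its cap of 15 → 55 left.
J32 takes 45 to reach its cap of 45 → 10 left.
J19 has room for 25 but only 10 remain, so it gets 10.
Total = 160×45 + 190×15 + 130×10 = 11350.

11350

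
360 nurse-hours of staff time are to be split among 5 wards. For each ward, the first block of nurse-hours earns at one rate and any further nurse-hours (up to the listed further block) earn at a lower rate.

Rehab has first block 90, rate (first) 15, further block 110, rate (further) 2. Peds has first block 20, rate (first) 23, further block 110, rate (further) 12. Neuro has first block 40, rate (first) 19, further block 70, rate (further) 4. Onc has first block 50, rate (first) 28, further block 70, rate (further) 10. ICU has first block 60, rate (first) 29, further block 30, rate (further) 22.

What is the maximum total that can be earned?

7210

Treat each block as its own option and order by rate: ICU/first 29 > Onc/first 28 > Peds/first 23 > ICU/second 22 > Neuro/first 19 > Rehab/first 15 > Peds/second 12 > Onc/second 10 > Neuro/second 4 > Rehab/second 2.
ICU/first (29): +60 → 300 left.
Onc/first (28): +50 → 250 left.
Fill Peds first block (20 at 23) → 230 left.
Fill ICU second block (30 at 22) → 200 left.
Neuro/first (19): +40 → 160 left.
Rehab first at 15: fill all 90 → 70 left.
Peds second at 12: only 70 left, fill 70.
Total = 29×60 + 28×50 + 23×20 + 22×30 + 19×40 + 15×90 + 12×70 = 7210.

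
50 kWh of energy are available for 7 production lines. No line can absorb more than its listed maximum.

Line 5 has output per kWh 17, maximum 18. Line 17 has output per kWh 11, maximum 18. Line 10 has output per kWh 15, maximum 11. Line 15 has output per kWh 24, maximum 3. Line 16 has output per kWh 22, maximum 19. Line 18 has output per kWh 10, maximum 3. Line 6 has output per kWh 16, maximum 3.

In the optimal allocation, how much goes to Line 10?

Highest output per kWh first: Line 15 24 > Line 16 22 > Line 5 17 > Line 6 16 > Line 10 15 > Line 17 11 > Line 18 10.
Give Line 15 3 to hit its cap of 3 → 47 left.
Line 16: +19 to 19 (cap) → 28 left.
Line 5: +18 to 18 (cap) → 10 left.
Line 6 takes 3 to reach its cap of 3 → 7 left.
Line 10: +7 (room for 11) → 7. Pool exhausted.

7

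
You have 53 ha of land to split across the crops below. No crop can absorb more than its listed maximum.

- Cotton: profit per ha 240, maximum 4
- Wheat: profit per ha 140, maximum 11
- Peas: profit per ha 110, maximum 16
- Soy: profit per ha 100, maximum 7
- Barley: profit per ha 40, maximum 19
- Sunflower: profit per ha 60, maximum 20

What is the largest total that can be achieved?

5860

Highest profit per ha first: Cotton 240 > Wheat 140 > Peas 110 > Soy 100 > Sunflower 60 > Barley 40.
Cotton takes 4 to reach its cap of 4 → 49 left.
Wheat: +11 to 11 (cap) → 38 left.
Peas: +16 to 16 (cap) → 22 left.
Soy: +7 to 7 (cap) → 15 left.
Sunflower: +15 (room for 20) → 15. Pool exhausted.
Total = 240×4 + 140×11 + 110×16 + 100×7 + 60×15 = 5860.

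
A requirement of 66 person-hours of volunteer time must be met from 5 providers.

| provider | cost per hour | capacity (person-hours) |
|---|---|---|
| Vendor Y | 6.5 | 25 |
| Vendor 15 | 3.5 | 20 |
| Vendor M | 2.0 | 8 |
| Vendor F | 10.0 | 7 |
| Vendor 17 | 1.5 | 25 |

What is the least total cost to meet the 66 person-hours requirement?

208

Cheapest first:
Take 25 from Vendor 17 at 1.5 → need 41 more.
Vendor M at 2.0: take all 8 person-hours → 33 still needed.
Take 20 from Vendor 15 at 3.5 → need 13 more.
Vendor Y (6.5): take the remaining 13 → done.
Vendor F: unused.
Cost = 25×1.5 + 8×2.0 + 20×3.5 + 13×6.5 = 208.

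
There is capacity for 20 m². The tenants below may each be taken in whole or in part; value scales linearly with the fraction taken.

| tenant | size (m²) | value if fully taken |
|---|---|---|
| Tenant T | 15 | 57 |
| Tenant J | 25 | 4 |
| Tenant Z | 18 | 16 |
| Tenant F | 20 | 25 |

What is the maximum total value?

63.25

Sort by value density: Tenant T 57/15≈3.8, Tenant F 25/20≈1.25, Tenant Z 16/18≈0.889, Tenant J 4/25≈0.16.
Tenant T: take in full, 15 m² for value 57 ; 5 left.
Only 5 m² remain; take 5/20 of Tenant F for value 25×5/20 = 6.25.
Total value = 63.25.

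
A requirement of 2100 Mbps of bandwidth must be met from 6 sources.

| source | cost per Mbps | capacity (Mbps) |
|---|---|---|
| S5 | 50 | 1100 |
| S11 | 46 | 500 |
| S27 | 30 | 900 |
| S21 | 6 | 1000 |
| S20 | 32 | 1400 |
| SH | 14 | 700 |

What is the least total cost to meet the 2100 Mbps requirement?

27800

Fill from the cheapest source first.
S21 at 6: take all 1000 Mbps ; 1100 still needed.
SH (14): use full 700 ; 400 Mbps to go.
Take 400 from S27 at 30 to finish.
S20, S11, S5: unused.
Cost = 1000×6 + 700×14 + 400×30 = 27800.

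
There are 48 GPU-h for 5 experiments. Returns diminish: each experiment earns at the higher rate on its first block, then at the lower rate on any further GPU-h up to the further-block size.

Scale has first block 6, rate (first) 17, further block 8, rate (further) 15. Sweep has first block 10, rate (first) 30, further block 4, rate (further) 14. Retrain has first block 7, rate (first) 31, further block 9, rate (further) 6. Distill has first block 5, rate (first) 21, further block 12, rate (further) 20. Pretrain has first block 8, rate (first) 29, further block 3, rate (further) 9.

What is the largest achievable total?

1196

Treat each block as its own option and order by rate: Retrain/tier1 31 > Sweep/tier1 30 > Pretrain/tier1 29 > Distill/tier1 21 > Distill/tier2 20 > Scale/tier1 17 > Scale/tier2 15 > Sweep/tier2 14 > Pretrain/tier2 9 > Retrain/tier2 6.
Retrain/tier1 (31): +7 ; 41 left.
Fill Sweep tier1 block (10 at 30) ; 31 left.
Pretrain/tier1 (29): +8 ; 23 left.
Fill Distill tier1 block (5 at 21) ; 18 left.
Fill Distill tier2 block (12 at 20) ; 6 left.
Scale/tier1 (17): +6 ; 0 left.
Total = 31×7 + 30×10 + 29×8 + 21×5 + 20×12 + 17×6 = 1196.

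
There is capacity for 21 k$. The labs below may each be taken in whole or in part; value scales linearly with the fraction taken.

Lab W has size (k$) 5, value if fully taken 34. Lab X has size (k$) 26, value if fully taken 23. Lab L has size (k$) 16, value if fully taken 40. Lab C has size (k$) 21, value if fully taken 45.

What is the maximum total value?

Best value per unit of size first: Lab W 34/5≈6.8, Lab L 40/16≈2.5, Lab C 45/21≈2.14, Lab X 23/26≈0.885.
Lab W: take in full, 5 k$ for value 34 — 16 left.
Lab L: take in full, 16 k$ for value 40 — 0 left.
Total value = 74.

74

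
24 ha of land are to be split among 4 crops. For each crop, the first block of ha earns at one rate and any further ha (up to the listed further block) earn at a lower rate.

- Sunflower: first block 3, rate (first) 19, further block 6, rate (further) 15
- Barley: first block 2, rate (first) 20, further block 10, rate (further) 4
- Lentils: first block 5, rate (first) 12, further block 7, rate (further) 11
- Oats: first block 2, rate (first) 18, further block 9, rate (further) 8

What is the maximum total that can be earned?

Rank every tier by rate: Barley/tier1 20 > Sunflower/tier1 19 > Oats/tier1 18 > Sunflower/tier2 15 > Lentils/tier1 12 > Lentils/tier2 11 > Oats/tier2 8 > Barley/tier2 4.
Fill Barley tier1 block (2 at 20) — 22 left.
Sunflower/tier1 (19): +3 — 19 left.
Oats tier1 at 18: fill all 2 — 17 left.
Sunflower/tier2 (15): +6 — 11 left.
Lentils/tier1 (12): +5 — 6 left.
6 remain; put them into Lentils tier2 at 11.
Total = 20×2 + 19×3 + 18×2 + 15×6 + 12×5 + 11×6 = 349.

349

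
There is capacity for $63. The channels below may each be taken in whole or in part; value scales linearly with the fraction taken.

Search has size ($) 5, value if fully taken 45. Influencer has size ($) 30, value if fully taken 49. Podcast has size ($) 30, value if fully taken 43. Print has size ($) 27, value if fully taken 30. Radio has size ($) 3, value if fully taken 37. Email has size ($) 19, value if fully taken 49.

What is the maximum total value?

Best value per unit of size first: Radio 37/3≈12.3, Search 45/5≈9, Email 49/19≈2.58, Influencer 49/30≈1.63, Podcast 43/30≈1.43, Print 30/27≈1.11.
Radio: take in full, 3 $ for value 37 → 60 left.
Search: take in full, 5 $ for value 45 → 55 left.
Email: take in full, 19 $ for value 49 → 36 left.
All 30 $ of Influencer fit (value 49) → 6 remain.
6 $ left: a 6/30 share of Podcast gives 43×6/30 = 8.6.
Total value = 188.6.

188.6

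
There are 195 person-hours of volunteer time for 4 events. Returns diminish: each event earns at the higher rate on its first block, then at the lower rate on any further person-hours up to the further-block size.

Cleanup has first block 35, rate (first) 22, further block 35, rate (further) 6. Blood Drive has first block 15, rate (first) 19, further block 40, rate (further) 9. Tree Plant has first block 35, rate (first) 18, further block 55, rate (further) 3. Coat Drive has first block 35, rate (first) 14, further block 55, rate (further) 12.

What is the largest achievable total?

3015

Order all 8 blocks by rate: Cleanup/first 22 > Blood Drive/first 19 > Tree Plant/first 18 > Coat Drive/first 14 > Coat Drive/second 12 > Blood Drive/second 9 > Cleanup/second 6 > Tree Plant/second 3.
Fill Cleanup first block (35 at 22) → 160 left.
Blood Drive/first (19): +15 → 145 left.
Tree Plant first at 18: fill all 35 → 110 left.
Coat Drive/first (14): +35 → 75 left.
Coat Drive second at 12: fill all 55 → 20 left.
Blood Drive second at 9: only 20 left, fill 20.
Total = 22×35 + 19×15 + 18×35 + 14×35 + 12×55 + 9×20 = 3015.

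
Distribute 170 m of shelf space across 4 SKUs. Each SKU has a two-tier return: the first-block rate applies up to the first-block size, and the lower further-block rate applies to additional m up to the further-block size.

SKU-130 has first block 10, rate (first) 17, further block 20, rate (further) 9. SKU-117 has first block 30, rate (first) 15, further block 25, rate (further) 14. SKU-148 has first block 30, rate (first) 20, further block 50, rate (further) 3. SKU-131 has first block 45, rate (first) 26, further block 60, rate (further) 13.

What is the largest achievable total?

3130

Rank every tier by rate: SKU-131/T1 26 > SKU-148/T1 20 > SKU-130/T1 17 > SKU-117/T1 15 > SKU-117/T2 14 > SKU-131/T2 13 > SKU-130/T2 9 > SKU-148/T2 3.
SKU-131 T1 at 26: fill all 45 → 125 left.
Fill SKU-148 T1 block (30 at 20) → 95 left.
SKU-130 T1 at 17: fill all 10 → 85 left.
SKU-117 T1 at 15: fill all 30 → 55 left.
SKU-117 T2 at 14: fill all 25 → 30 left.
SKU-131 T2 at 13: only 30 left, fill 30.
Total = 26×45 + 20×30 + 17×10 + 15×30 + 14×25 + 13×30 = 3130.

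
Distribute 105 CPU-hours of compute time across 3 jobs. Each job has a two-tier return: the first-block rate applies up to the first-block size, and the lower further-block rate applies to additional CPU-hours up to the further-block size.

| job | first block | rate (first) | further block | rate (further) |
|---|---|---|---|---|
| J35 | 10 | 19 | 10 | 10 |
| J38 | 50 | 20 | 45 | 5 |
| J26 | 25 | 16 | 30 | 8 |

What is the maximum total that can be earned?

1770

Rank every tier by rate: J38/tier1 20 > J35/tier1 19 > J26/tier1 16 > J35/tier2 10 > J26/tier2 8 > J38/tier2 5.
J38 tier1 at 20: fill all 50 → 55 left.
Fill J35 tier1 block (10 at 19) → 45 left.
J26 tier1 at 16: fill all 25 → 20 left.
J35/tier2 (10): +10 → 10 left.
10 remain; put them into J26 tier2 at 8.
Total = 20×50 + 19×10 + 16×25 + 10×10 + 8×10 = 1770.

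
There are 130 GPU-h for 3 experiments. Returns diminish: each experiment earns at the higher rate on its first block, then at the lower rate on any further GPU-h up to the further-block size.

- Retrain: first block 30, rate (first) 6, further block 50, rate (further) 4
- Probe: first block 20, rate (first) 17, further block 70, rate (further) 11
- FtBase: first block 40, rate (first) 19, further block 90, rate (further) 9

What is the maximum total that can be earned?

Order all 6 blocks by rate: FtBase/tier1 19 > Probe/tier1 17 > Probe/tier2 11 > FtBase/tier2 9 > Retrain/tier1 6 > Retrain/tier2 4.
FtBase tier1 at 19: fill all 40 → 90 left.
Probe tier1 at 17: fill all 20 → 70 left.
Probe tier2 at 11: fill all 70 → 0 left.
Total = 19×40 + 17×20 + 11×70 = 1870.

1870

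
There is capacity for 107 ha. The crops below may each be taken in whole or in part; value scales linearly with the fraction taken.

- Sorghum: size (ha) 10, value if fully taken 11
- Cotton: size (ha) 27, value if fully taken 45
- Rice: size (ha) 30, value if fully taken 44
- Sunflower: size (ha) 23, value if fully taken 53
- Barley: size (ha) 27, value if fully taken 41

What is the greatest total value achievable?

Sort by value density: Sunflower 53/23≈2.3, Cotton 45/27≈1.67, Barley 41/27≈1.52, Rice 44/30≈1.47, Sorghum 11/10≈1.1.
Take all of Sunflower (23 ha, value 53) — 84 ha left.
Take all of Cotton (27 ha, value 45) — 57 ha left.
All 27 ha of Barley fit (value 41) — 30 remain.
Take all of Rice (30 ha, value 44) — 0 ha left.
Total value = 183.

183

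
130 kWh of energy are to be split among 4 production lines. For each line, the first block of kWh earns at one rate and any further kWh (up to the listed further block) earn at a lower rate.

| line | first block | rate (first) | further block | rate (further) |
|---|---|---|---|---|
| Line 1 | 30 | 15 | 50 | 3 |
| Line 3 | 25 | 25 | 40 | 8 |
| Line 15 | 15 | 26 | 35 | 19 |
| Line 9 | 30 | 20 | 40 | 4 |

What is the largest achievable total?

2655

Rank every tier by rate: Line 15/T1 26 > Line 3/T1 25 > Line 9/T1 20 > Line 15/T2 19 > Line 1/T1 15 > Line 3/T2 8 > Line 9/T2 4 > Line 1/T2 3.
Line 15/T1 (26): +15 → 115 left.
Line 3/T1 (25): +25 → 90 left.
Fill Line 9 T1 block (30 at 20) → 60 left.
Line 15/T2 (19): +35 → 25 left.
Line 1 T1 at 15: only 25 left, fill 25.
Total = 26×15 + 25×25 + 20×30 + 19×35 + 15×25 = 2655.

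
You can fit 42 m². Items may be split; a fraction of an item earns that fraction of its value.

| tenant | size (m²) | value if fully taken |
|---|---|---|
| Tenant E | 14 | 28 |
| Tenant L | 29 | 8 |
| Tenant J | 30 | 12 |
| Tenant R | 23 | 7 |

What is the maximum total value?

39.2

Rank by value-to-size ratio: Tenant E 28/14≈2, Tenant J 12/30≈0.4, Tenant R 7/23≈0.304, Tenant L 8/29≈0.276.
Tenant E: take in full, 14 m² for value 28 — 28 left.
Only 28 m² remain; take 28/30 of Tenant J for value 12×28/30 = 11.2.
Total value = 39.2.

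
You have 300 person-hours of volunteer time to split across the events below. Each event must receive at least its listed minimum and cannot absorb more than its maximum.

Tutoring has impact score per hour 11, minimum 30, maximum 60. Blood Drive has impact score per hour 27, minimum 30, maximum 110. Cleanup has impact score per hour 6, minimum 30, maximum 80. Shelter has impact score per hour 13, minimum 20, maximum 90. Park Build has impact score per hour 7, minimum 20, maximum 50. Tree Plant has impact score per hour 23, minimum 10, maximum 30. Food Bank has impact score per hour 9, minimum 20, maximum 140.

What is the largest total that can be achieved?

5270

Meeting every minimum uses 30+30+30+20+20+10+20 = 160 person-hours, leaving 140.
Rank by impact score per hour: Blood Drive 27 > Tree Plant 23 > Shelter 13 > Tutoring 11 > Food Bank 9 > Park Build 7 > Cleanup 6.
Give Blood Drive 80 more to hit its cap of 110 — 60 left.
Tree Plant takes 20 more to reach its cap of 30 — 40 left.
Only 40 left; Shelter takes them to reach 60.
Total = 11×30 + 27×110 + 6×30 + 13×60 + 7×20 + 23×30 + 9×20 = 5270.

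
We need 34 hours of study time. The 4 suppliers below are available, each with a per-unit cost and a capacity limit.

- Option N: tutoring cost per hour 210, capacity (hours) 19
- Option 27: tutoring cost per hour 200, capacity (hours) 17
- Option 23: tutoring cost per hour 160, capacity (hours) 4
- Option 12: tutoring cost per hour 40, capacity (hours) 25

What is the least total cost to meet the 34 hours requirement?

Fill from the cheapest supplier first.
Option 12 (40): use full 25 — 9 hours to go.
Take 4 from Option 23 at 160 — need 5 more.
Option 27 at 200: take 5 of its 17 — requirement met.
Option N: unused.
Cost = 25×40 + 4×160 + 5×200 = 2640.

2640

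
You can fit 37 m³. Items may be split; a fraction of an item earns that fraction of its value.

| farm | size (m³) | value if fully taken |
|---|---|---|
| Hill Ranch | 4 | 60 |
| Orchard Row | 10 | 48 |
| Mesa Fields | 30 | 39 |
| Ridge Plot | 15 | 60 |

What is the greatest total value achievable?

178.4

Sort by value density: Hill Ranch 60/4≈15, Orchard Row 48/10≈4.8, Ridge Plot 60/15≈4, Mesa Fields 39/30≈1.3.
Take all of Hill Ranch (4 m³, value 60) ; 33 m³ left.
Orchard Row: take in full, 10 m³ for value 48 ; 23 left.
Take all of Ridge Plot (15 m³, value 60) ; 8 m³ left.
Only 8 m³ remain; take 8/30 of Mesa Fields for value 39×8/30 = 10.4.
Total value = 178.4.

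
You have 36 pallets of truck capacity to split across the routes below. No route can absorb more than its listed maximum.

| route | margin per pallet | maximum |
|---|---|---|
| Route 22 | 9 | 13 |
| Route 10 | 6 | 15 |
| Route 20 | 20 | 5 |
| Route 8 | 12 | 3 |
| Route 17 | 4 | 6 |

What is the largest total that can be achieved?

343

Rank by margin per pallet: Route 20 20 > Route 8 12 > Route 22 9 > Route 10 6 > Route 17 4.
Route 20: +5 to 5 (cap) ; 31 left.
Route 8: +3 to 3 (cap) ; 28 left.
Route 22 takes 13 to reach its cap of 13 ; 15 left.
Route 10: +15 to 15 (cap) ; 0 left.
Total = 9×13 + 6×15 + 20×5 + 12×3 = 343.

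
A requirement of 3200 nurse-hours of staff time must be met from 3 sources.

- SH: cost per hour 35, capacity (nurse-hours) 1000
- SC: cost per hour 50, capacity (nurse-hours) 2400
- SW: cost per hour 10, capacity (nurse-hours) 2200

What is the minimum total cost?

Fill from the cheapest source first.
Take 2200 from SW at 10 → need 1000 more.
SH (35): use full 1000 → 0 nurse-hours to go.
SC: unused.
Cost = 2200×10 + 1000×35 = 57000.

57000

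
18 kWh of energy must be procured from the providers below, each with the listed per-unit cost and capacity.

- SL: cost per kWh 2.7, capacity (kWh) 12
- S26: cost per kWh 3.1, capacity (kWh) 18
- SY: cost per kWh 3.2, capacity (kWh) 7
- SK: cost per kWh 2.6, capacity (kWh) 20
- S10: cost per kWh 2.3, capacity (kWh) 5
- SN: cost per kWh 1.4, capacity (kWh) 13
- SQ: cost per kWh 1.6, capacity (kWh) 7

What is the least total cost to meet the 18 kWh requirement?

26.2

Cheapest first:
SN (1.4): use full 13 ; 5 kWh to go.
SQ at 1.6: take 5 of its 7 ; requirement met.
S10, SK, SL, S26, SY: unused.
Cost = 13×1.4 + 5×1.6 = 26.2.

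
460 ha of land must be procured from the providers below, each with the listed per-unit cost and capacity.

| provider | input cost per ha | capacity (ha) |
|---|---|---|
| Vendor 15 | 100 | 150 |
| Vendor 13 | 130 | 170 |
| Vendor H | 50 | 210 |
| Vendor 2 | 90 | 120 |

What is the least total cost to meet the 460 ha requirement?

Cheapest first:
Vendor H (50): use full 210 → 250 ha to go.
Vendor 2 (90): use full 120 → 130 ha to go.
Vendor 15 at 100: take 130 of its 150 → requirement met.
Vendor 13: unused.
Cost = 210×50 + 120×90 + 130×100 = 34300.

34300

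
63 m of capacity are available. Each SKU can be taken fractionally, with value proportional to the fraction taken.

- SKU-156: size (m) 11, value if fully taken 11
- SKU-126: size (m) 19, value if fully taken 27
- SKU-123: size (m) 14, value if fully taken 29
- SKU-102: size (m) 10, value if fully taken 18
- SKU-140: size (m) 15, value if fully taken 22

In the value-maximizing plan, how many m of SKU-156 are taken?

5

Rank by value-to-size ratio: SKU-123 29/14≈2.07, SKU-102 18/10≈1.8, SKU-140 22/15≈1.47, SKU-126 27/19≈1.42, SKU-156 11/11≈1.
SKU-123: take in full, 14 m for value 29 — 49 left.
All 10 m of SKU-102 fit (value 18) — 39 remain.
Take all of SKU-140 (15 m, value 22) — 24 m left.
All 19 m of SKU-126 fit (value 27) — 5 remain.
Fill the last 5 m with part of SKU-156: 5/11 of it earns 5.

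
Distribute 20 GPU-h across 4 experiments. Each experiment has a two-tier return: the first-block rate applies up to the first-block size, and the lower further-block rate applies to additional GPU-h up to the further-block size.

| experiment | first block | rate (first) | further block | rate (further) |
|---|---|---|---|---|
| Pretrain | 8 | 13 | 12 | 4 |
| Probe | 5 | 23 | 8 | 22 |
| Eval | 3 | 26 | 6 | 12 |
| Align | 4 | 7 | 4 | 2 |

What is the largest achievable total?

Order all 8 blocks by rate: Eval/first 26 > Probe/first 23 > Probe/second 22 > Pretrain/first 13 > Eval/second 12 > Align/first 7 > Pretrain/second 4 > Align/second 2.
Fill Eval first block (3 at 26) — 17 left.
Probe/first (23): +5 — 12 left.
Probe second at 22: fill all 8 — 4 left.
Pretrain/first: +4 of 8 at 13; pool empty.
Total = 26×3 + 23×5 + 22×8 + 13×4 = 421.

421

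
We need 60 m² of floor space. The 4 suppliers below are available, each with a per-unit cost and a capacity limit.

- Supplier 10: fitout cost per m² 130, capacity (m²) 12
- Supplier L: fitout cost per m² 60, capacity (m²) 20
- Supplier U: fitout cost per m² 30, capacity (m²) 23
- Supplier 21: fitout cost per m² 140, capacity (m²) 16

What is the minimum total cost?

4150

Cheapest first:
Supplier U at 30: take all 23 m² ; 37 still needed.
Take 20 from Supplier L at 60 ; need 17 more.
Supplier 10 at 130: take all 12 m² ; 5 still needed.
Take 5 from Supplier 21 at 140 to finish.
Cost = 23×30 + 20×60 + 12×130 + 5×140 = 4150.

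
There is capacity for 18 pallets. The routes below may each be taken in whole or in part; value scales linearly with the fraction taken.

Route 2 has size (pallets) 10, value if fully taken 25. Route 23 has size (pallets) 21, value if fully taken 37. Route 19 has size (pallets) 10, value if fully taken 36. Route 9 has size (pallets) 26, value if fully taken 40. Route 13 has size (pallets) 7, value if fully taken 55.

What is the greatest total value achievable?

93.5

Best value per unit of size first: Route 13 55/7≈7.86, Route 19 36/10≈3.6, Route 2 25/10≈2.5, Route 23 37/21≈1.76, Route 9 40/26≈1.54.
Take all of Route 13 (7 pallets, value 55) → 11 pallets left.
All 10 pallets of Route 19 fit (value 36) → 1 remain.
Fill the last 1 pallets with part of Route 2: 1/10 of it earns 2.5.
Total value = 93.5.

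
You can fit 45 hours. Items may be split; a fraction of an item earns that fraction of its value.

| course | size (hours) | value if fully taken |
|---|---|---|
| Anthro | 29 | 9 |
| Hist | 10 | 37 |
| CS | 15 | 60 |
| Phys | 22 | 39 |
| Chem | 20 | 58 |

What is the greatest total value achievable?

Sort by value density: CS 60/15≈4, Hist 37/10≈3.7, Chem 58/20≈2.9, Phys 39/22≈1.77, Anthro 9/29≈0.31.
All 15 hours of CS fit (value 60) ; 30 remain.
Take all of Hist (10 hours, value 37) ; 20 hours left.
Chem: take in full, 20 hours for value 58 ; 0 left.
Total value = 155.

155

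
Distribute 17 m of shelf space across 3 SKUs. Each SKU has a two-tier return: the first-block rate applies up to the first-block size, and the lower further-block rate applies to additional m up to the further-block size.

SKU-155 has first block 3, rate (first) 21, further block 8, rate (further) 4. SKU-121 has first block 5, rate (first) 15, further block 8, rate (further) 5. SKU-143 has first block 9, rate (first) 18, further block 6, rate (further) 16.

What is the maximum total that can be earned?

305

Treat each block as its own option and order by rate: SKU-155/tier1 21 > SKU-143/tier1 18 > SKU-143/tier2 16 > SKU-121/tier1 15 > SKU-121/tier2 5 > SKU-155/tier2 4.
Fill SKU-155 tier1 block (3 at 21) → 14 left.
Fill SKU-143 tier1 block (9 at 18) → 5 left.
5 remain; put them into SKU-143 tier2 at 16.
Total = 21×3 + 18×9 + 16×5 = 305.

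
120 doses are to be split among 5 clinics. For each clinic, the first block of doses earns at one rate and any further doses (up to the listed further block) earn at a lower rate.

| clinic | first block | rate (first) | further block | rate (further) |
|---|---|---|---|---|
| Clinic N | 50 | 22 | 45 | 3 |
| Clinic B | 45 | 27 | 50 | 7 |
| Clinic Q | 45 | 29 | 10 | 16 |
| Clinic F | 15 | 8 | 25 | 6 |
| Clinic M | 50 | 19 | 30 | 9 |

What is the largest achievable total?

3180

Rank every tier by rate: Clinic Q/T1 29 > Clinic B/T1 27 > Clinic N/T1 22 > Clinic M/T1 19 > Clinic Q/T2 16 > Clinic M/T2 9 > Clinic F/T1 8 > Clinic B/T2 7 > Clinic F/T2 6 > Clinic N/T2 3.
Clinic Q T1 at 29: fill all 45 → 75 left.
Fill Clinic B T1 block (45 at 27) → 30 left.
Clinic N/T1: +30 of 50 at 22; pool empty.
Total = 29×45 + 27×45 + 22×30 = 3180.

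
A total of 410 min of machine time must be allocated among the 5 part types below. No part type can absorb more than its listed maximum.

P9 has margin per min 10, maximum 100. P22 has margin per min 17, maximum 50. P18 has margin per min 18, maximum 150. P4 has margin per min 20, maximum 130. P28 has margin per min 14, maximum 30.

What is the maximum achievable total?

7070

Rank by margin per min: P4 20 > P18 18 > P22 17 > P28 14 > P9 10.
P4: +130 to 130 (cap) ; 280 left.
P18: +150 to 150 (cap) ; 130 left.
Give P22 50 to hit its cap of 50 ; 80 left.
Give P28 30 to hit its cap of 30 ; 50 left.
P9 has room for 100 but only 50 remain, so it gets 50.
Total = 10×50 + 17×50 + 18×150 + 20×130 + 14×30 = 7070.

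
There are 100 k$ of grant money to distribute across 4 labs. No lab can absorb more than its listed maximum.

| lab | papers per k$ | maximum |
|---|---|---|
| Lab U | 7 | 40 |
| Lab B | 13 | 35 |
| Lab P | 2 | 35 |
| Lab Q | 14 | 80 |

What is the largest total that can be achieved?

1380

Rank by papers per k$: Lab Q 14 > Lab B 13 > Lab U 7 > Lab P 2.
Lab Q: +80 to 80 (cap) → 20 left.
Lab B: +20 (room for 35) → 20. Pool exhausted.
Total = 13×20 + 14×80 = 1380.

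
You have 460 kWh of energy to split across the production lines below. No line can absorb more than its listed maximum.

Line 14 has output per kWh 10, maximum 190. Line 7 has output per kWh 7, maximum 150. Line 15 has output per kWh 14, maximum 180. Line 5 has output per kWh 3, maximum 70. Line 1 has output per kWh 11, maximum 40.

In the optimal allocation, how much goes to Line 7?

Order the production lines by output per kWh: Line 15 14 > Line 1 11 > Line 14 10 > Line 7 7 > Line 5 3.
Give Line 15 180 to hit its cap of 180 ; 280 left.
Line 1: +40 to 40 (cap) ; 240 left.
Give Line 14 190 to hit its cap of 190 ; 50 left.
Line 7 has room for 150 but only 50 remain, so it gets 50.

50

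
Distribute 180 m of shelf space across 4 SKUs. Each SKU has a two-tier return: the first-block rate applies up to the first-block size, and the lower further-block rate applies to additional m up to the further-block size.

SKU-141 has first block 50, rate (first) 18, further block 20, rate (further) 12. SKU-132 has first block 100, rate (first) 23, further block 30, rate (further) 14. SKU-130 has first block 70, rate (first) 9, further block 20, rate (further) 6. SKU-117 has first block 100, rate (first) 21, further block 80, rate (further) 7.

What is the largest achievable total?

Treat each block as its own option and order by rate: SKU-132/first 23 > SKU-117/first 21 > SKU-141/first 18 > SKU-132/second 14 > SKU-141/second 12 > SKU-130/first 9 > SKU-117/second 7 > SKU-130/second 6.
Fill SKU-132 first block (100 at 23) — 80 left.
80 remain; put them into SKU-117 first at 21.
Total = 23×100 + 21×80 = 3980.

3980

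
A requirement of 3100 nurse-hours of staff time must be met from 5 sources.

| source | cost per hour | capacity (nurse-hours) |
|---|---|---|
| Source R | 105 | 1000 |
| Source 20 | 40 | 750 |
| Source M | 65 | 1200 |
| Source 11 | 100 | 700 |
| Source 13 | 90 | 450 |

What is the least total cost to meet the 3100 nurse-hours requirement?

218500

Fill from the cheapest source first.
Take 750 from Source 20 at 40 ; need 2350 more.
Source M (65): use full 1200 ; 1150 nurse-hours to go.
Take 450 from Source 13 at 90 ; need 700 more.
Source 11 (100): use full 700 ; 0 nurse-hours to go.
Source R: unused.
Cost = 750×40 + 1200×65 + 450×90 + 700×100 = 218500.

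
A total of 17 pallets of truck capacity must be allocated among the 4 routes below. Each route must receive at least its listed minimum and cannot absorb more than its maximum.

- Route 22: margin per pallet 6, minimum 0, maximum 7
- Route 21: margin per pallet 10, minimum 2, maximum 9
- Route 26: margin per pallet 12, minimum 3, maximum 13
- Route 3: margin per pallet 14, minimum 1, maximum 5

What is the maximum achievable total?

210

Meeting every minimum uses 0+2+3+1 = 6 pallets, leaving 11.
Rank by margin per pallet: Route 3 14 > Route 26 12 > Route 21 10 > Route 22 6.
Give Route 3 4 more to hit its cap of 5 → 7 left.
Route 26 has room for 10 more but only 7 remain, so it gets 10.
Total = 10×2 + 12×10 + 14×5 = 210.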